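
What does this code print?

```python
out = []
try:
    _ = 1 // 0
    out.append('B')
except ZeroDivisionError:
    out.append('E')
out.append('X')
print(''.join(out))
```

Execution trace: 'E' (except ZeroDivisionError) → 'X' (after the try/except). Output: EX

Answer: EX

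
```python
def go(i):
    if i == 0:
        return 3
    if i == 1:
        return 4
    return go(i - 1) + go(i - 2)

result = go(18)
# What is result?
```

Build up from base cases: go(0)=3, go(1)=4, go(2)=7, go(3)=11, go(4)=18, go(5)=29, go(6)=47, ..., go(18)=15127

Answer: 15127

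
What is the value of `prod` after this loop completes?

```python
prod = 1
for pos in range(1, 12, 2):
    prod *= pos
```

Product of 1, 3, 5, ... up to 11
`prod` takes the values: 1 → 3 → 15 → 105 → 945 → 10395

Answer: 10395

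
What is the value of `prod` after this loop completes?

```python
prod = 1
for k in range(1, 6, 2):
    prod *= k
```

Product of 1, 3, 5, ... up to 5
`prod` takes the values: 1 → 3 → 15

Answer: 15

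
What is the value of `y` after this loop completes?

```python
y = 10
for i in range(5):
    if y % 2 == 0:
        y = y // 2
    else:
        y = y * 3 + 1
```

Collatz-style transformation from 10
`y` takes the values: 10 → 5 → 16 → 8 → 4 → 2

Answer: 2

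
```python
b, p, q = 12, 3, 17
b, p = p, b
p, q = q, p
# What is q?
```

Trace:
`b, p, q = 12, 3, 17` → b = 12; p = 3; q = 17
`b, p = p, b` → b = 3; p = 12
`p, q = q, p` → p = 17; q = 12
So q = 12

Answer: 12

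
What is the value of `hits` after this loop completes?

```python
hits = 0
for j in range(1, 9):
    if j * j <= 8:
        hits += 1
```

Count numbers where j² ≤ 8
`hits` takes the values: 0 → 1 → 2

Answer: 2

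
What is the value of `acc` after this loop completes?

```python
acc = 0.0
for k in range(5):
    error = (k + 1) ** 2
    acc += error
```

Sum of squared losses 1² + 2² + ... + 5²
`acc` takes the values: 0.0 → 1.0 → 5.0 → 14.0 → 30.0 → 55.0

Answer: 55.0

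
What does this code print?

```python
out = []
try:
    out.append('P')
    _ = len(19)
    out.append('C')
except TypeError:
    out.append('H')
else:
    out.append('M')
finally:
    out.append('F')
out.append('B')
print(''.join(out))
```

Execution trace: 'P' (try body) → 'H' (except TypeError) → 'F' (finally) → 'B' (after the try/except). Output: PHFB

Answer: PHFB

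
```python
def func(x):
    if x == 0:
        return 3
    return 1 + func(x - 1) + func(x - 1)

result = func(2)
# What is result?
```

func(x) = 1 + 2·func(x-1), func(0)=3. Closed form: (3+1)·2^2 - 1 = 15.

Answer: 15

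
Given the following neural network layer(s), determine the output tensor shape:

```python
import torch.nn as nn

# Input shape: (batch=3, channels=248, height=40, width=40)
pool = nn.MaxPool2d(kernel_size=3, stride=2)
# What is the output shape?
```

Input: (3, 248, 40, 40) -> Output: (3, 248, 19, 19)

Answer: (3, 248, 19, 19)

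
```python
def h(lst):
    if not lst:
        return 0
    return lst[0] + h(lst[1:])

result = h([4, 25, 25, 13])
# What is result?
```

4 + 25 + 25 + 13 + 0 = 67

Answer: 67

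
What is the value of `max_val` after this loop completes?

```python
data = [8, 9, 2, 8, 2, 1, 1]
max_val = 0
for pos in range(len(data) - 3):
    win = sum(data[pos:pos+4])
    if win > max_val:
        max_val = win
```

Max sum of 4-element window in [8, 9, 2, 8, 2, 1, 1]
`max_val` takes the values: 0 → 27

Answer: 27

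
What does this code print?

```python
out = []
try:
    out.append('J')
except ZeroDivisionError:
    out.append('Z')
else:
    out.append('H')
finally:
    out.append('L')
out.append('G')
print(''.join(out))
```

Execution trace: 'J' (try body, no exception) → 'H' (else) → 'L' (finally) → 'G' (after the try/except). Output: JHLG

Answer: JHLG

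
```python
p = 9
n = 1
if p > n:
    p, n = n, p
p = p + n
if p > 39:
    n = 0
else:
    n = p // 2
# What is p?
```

Trace:
`p = 9` → p = 9
`n = 1` → n = 1
`if p > n: ...` → p > n is True → p = 1; n = 9
`p = p + n` → p = 10
`if p > 39: ...` → p > 39 is False, take else branch → n = 5
So p = 10

Answer: 10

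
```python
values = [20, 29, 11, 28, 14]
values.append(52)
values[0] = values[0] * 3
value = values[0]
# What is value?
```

Trace:
`values = [20, 29, 11, 28, 14]` → values = [20, 29, 11, 28, 14]
`values.append(52)` → values = [20, 29, 11, 28, 14, 52]
`values[0] = values[0] * 3` → values = [60, 29, 11, 28, 14, 52]
`value = values[0]` → value = 60
So value = 60

Answer: 60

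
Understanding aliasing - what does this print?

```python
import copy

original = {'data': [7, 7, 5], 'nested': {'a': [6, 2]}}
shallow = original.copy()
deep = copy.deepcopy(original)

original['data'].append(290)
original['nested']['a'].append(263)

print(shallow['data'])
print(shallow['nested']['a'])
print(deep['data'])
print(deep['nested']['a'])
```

Key concept: comparing shallow vs deep copy.
Step by step:
`original = {'data': [7, 7, 5], 'nested': {'a': [6, 2]}}` → original = {'data': [7, 7, 5], 'nested': {'a': [6, 2]}}
`shallow = original.copy()` → shallow = {'data': [7, 7, 5], 'nested': {'a': [6, 2]}}
`deep = copy.deepcopy(original)` → deep = {'data': [7, 7, 5], 'nested': {'a': [6, 2]}}
`original['data'].append(290)` → original = {'data': [7, 7, 5, 290], 'nested': {'a': [6, 2]}}; shallow = {'data': [7, 7, 5, 290], 'nested': {'a': [6, 2]}}
`original['nested']['a'].append(263)` → original = {'data': [7, 7, 5, 290], 'nested': {'a': [6, 2, 263]}}; shallow = {'data': [7, 7, 5, 290], 'nested': {'a': [6, 2, 263]}}
`print(shallow['data'])` → prints [7, 7, 5, 290]
`print(shallow['nested']['a'])` → prints [6, 2, 263]
`print(deep['data'])` → prints [7, 7, 5]
`print(deep['nested']['a'])` → prints [6, 2]

Answer:
[7, 7, 5, 290]
[6, 2, 263]
[7, 7, 5]
[6, 2]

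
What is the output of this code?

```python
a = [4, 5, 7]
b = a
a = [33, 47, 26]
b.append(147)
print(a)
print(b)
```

Key concept: rebinding vs mutation: a is rebound to a new list, b still points at the original.
Step by step:
`a = [4, 5, 7]` → a = [4, 5, 7]
`b = a` → b = [4, 5, 7] (same object as a)
`a = [33, 47, 26]` → a = [33, 47, 26]
`b.append(147)` → b = [4, 5, 7, 147]
`print(a)` → prints [33, 47, 26]
`print(b)` → prints [4, 5, 7, 147]

Answer:
[33, 47, 26]
[4, 5, 7, 147]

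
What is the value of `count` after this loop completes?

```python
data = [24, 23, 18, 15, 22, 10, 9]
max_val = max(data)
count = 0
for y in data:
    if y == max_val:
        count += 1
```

Count of max value 24 in [24, 23, 18, 15, 22, 10, 9]
`count` takes the values: 0 → 1

Answer: 1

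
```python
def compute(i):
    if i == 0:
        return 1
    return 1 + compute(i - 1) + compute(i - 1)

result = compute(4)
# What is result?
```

compute(i) = 1 + 2·compute(i-1), compute(0)=1. Closed form: (1+1)·2^4 - 1 = 31.

Answer: 31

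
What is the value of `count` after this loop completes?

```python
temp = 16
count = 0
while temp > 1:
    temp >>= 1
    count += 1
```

Count right shifts until 1
`count` takes the values: 0 → 1 → 2 → 3 → 4

Answer: 4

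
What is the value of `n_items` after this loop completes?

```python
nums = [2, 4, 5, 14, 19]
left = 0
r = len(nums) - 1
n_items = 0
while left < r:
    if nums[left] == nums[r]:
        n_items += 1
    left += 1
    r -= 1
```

Count matching pairs from ends
`n_items` takes the values: 0

Answer: 0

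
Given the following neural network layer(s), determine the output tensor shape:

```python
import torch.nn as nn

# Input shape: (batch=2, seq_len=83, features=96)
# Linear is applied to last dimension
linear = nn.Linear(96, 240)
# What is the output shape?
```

Input: (2, 83, 96) -> Output: (2, 83, 240)

Answer: (2, 83, 240)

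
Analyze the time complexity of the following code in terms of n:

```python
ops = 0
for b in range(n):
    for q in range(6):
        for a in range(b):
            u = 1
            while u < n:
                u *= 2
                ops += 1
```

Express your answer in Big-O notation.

Each loop level contributes: n × 1 × n × log n. Multiplying the contributions gives O(n^2 log n).

Answer: O(n^2 log n)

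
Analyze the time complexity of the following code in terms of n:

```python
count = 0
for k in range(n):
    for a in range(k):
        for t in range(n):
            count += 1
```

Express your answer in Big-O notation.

Each loop level contributes: n × n × n. Multiplying the contributions gives O(n^3).

Answer: O(n^3)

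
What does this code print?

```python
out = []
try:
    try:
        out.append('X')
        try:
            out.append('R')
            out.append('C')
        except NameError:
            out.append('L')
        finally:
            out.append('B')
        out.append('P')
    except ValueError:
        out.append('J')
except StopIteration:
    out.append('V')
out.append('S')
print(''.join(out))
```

Execution trace: 'X' (try body) → 'R' (inner try body) → 'C' (inner try body, no exception) → 'B' (inner finally) → 'P' (try body, no exception) → 'S' (after the try/except). Output: XRCBPS

Answer: XRCBPS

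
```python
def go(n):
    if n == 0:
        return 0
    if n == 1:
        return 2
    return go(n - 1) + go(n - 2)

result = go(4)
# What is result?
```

Build up from base cases: go(0)=0, go(1)=2, go(2)=2, go(3)=4, go(4)=6

Answer: 6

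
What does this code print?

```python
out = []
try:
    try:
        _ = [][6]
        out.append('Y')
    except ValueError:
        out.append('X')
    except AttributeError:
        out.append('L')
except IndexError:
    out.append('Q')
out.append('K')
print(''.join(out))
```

Execution trace: 'Q' (outer except IndexError) → 'K' (after the try/except). Output: QK

Answer: QK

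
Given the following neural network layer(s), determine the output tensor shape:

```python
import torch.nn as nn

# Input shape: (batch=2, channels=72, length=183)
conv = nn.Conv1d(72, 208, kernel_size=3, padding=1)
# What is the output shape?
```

Input: (2, 72, 183) -> Output: (2, 208, 183)

Answer: (2, 208, 183)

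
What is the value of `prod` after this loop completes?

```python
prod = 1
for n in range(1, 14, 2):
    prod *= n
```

Product of 1, 3, 5, ... up to 13
`prod` takes the values: 1 → 3 → 15 → 105 → 945 → 10395 → 135135

Answer: 135135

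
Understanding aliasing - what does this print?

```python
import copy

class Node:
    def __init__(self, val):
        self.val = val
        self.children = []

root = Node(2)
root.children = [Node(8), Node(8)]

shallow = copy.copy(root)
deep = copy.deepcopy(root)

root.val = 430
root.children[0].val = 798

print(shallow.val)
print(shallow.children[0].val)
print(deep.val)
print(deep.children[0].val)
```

Key concept: deep copy with custom objects.
Step by step:
`root = Node(2)` → root = Node(val=2, children=[])
`root.children = [Node(8), Node(8)]` → root = Node(val=2, children=[Node(val=8, children=[]), Node(val=8, children=[])])
`shallow = copy.copy(root)` → shallow = Node(val=2, children=[Node(val=8, children=[]), Node(val=8, children=[])])
`deep = copy.deepcopy(root)` → deep = Node(val=2, children=[Node(val=8, children=[]), Node(val=8, children=[])])
`root.val = 430` → root = Node(val=430, children=[Node(val=8, children=[]), Node(val=8, children=[])])
`root.children[0].val = 798` → root = Node(val=430, children=[Node(val=798, children=[]), Node(val=8, children=[])]); shallow = Node(val=2, children=[Node(val=798, children=[]), Node(val=8, children=[])])
`print(shallow.val)` → prints 2
`print(shallow.children[0].val)` → prints 798
`print(deep.val)` → prints 2
`print(deep.children[0].val)` → prints 8

Answer:
2
798
2
8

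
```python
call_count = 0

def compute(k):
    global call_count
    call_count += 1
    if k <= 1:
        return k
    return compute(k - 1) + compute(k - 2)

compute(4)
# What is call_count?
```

Calls(k) = 1 + Calls(k-1) + Calls(k-2); Calls(0)=Calls(1)=1. For k=4 this gives 9.

Answer: 9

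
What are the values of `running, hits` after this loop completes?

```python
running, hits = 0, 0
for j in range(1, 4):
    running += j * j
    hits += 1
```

Sum of squares and count
`running, hits` takes the values: (0, 0) → (1, 0) → (1, 1) → (5, 1) → (5, 2) → (14, 2) → (14, 3)

Answer: 14, 3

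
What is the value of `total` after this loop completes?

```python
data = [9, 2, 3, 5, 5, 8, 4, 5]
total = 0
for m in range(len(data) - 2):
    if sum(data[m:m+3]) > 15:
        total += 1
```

Count windows with sum > 15
`total` takes the values: 0 → 1 → 2 → 3

Answer: 3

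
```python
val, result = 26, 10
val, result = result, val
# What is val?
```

Trace:
`val, result = 26, 10` → val = 26; result = 10
`val, result = result, val` → val = 10; result = 26
So val = 10

Answer: 10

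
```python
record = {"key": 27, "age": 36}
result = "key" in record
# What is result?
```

Trace:
`record = {"key": 27, "age": 36}` → record = {'key': 27, 'age': 36}
`result = "key" in record` → result = True
So result = True

Answer: True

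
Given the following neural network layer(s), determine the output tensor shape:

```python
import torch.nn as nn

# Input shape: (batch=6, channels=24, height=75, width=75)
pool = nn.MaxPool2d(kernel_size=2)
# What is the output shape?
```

Input: (6, 24, 75, 75) -> Output: (6, 24, 37, 37)

Answer: (6, 24, 37, 37)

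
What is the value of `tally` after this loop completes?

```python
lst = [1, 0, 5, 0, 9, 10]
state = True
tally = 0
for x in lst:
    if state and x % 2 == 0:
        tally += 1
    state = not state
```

Count even values at even positions
`tally` takes the values: 0

Answer: 0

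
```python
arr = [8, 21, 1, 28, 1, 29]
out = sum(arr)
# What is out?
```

Trace:
`arr = [8, 21, 1, 28, 1, 29]` → arr = [8, 21, 1, 28, 1, 29]
`out = sum(arr)` → out = 88
So out = 88

Answer: 88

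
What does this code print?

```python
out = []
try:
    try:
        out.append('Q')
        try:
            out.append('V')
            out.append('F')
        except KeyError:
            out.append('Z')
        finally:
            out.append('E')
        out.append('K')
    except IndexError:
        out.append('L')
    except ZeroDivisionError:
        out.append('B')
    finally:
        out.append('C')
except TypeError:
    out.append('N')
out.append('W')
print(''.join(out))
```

Execution trace: 'Q' (try body) → 'V' (inner try body) → 'F' (inner try body, no exception) → 'E' (inner finally) → 'K' (try body, no exception) → 'C' (finally) → 'W' (after the try/except). Output: QVFEKCW

Answer: QVFEKCW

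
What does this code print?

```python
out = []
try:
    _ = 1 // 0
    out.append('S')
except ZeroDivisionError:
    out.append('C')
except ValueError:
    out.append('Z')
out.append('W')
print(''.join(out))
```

Execution trace: 'C' (except ZeroDivisionError) → 'W' (after the try/except). Output: CW

Answer: CW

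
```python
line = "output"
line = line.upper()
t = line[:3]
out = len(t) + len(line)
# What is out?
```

Trace:
`line = "output"` → line = 'output'
`line = line.upper()` → line = 'OUTPUT'
`t = line[:3]` → t = 'OUT'
`out = len(t) + len(line)` → out = 9
So out = 9

Answer: 9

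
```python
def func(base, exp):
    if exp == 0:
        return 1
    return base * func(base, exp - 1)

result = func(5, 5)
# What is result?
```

func(5, 5) = 5 * 5 * 5 * 5 * 5 = 3125

Answer: 3125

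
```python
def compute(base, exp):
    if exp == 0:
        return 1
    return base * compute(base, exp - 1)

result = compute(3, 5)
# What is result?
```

compute(3, 5) = 3 * 3 * 3 * 3 * 3 = 243

Answer: 243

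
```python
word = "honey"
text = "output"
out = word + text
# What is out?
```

Trace:
`word = "honey"` → word = 'honey'
`text = "output"` → text = 'output'
`out = word + text` → out = 'honeyoutput'
So out = 'honeyoutput'

Answer: 'honeyoutput'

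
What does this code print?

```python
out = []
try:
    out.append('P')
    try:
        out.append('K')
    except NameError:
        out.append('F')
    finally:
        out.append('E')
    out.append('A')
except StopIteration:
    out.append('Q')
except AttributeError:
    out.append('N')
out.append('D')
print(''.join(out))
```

Execution trace: 'P' (try body) → 'K' (inner try body, no exception) → 'E' (inner finally) → 'A' (try body, no exception) → 'D' (after the try/except). Output: PKEAD

Answer: PKEAD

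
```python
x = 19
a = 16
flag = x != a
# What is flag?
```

Trace:
`x = 19` → x = 19
`a = 16` → a = 16
`flag = x != a` → flag = True
So flag = True

Answer: True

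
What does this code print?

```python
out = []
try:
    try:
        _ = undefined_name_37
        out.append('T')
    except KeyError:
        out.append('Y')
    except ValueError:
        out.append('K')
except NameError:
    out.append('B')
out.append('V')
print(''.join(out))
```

Execution trace: 'B' (outer except NameError) → 'V' (after the try/except). Output: BV

Answer: BV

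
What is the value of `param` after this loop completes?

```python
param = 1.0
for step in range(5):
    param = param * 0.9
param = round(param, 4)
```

Exponential decay: 1.0 * 0.9^5
`param` takes the values: 1.0 → 0.9 → 0.81 → 0.729 → 0.6561 → 0.59049 → 0.5905

Answer: 0.5905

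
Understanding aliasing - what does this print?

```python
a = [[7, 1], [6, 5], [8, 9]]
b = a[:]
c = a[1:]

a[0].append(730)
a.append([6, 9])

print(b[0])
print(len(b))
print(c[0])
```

Key concept: slice with nested mutation.
Step by step:
`a = [[7, 1], [6, 5], [8, 9]]` → a = [[7, 1], [6, 5], [8, 9]]
`b = a[:]` → b = [[7, 1], [6, 5], [8, 9]]
`c = a[1:]` → c = [[6, 5], [8, 9]]
`a[0].append(730)` → a = [[7, 1, 730], [6, 5], [8, 9]]; b = [[7, 1, 730], [6, 5], [8, 9]]
`a.append([6, 9])` → a = [[7, 1, 730], [6, 5], [8, 9], [6, 9]]
`print(b[0])` → prints [7, 1, 730]
`print(len(b))` → prints 3
`print(c[0])` → prints [6, 5]

Answer:
[7, 1, 730]
3
[6, 5]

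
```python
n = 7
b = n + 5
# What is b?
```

Trace:
`n = 7` → n = 7
`b = n + 5` → b = 12
So b = 12

Answer: 12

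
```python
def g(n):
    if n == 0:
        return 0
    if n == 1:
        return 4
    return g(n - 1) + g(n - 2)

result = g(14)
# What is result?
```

Build up from base cases: g(0)=0, g(1)=4, g(2)=4, g(3)=8, g(4)=12, g(5)=20, g(6)=32, ..., g(14)=1508

Answer: 1508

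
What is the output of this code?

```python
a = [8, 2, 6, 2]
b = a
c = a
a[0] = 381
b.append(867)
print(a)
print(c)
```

Key concept: multiple aliases.
Step by step:
`a = [8, 2, 6, 2]` → a = [8, 2, 6, 2]
`b = a` → b = [8, 2, 6, 2] (same object as a)
`c = a` → c = [8, 2, 6, 2] (same object as a, b)
`a[0] = 381` → a = [381, 2, 6, 2] (same object as b, c); b = [381, 2, 6, 2] (same object as a, c); c = [381, 2, 6, 2] (same object as a, b)
`b.append(867)` → a = [381, 2, 6, 2, 867] (same object as b, c); b = [381, 2, 6, 2, 867] (same object as a, c); c = [381, 2, 6, 2, 867] (same object as a, b)
`print(a)` → prints [381, 2, 6, 2, 867]
`print(c)` → prints [381, 2, 6, 2, 867]

Answer:
[381, 2, 6, 2, 867]
[381, 2, 6, 2, 867]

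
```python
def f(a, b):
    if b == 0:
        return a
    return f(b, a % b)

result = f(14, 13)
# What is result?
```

f(14, 13) -> f(13, 1) -> f(1, 0) -> 1

Answer: 1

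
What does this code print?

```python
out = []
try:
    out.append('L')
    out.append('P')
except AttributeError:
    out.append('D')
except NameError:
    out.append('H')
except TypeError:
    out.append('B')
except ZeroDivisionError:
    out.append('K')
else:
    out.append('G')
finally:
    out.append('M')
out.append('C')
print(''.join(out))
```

Execution trace: 'L' (try body) → 'P' (try body, no exception) → 'G' (else) → 'M' (finally) → 'C' (after the try/except). Output: LPGMC

Answer: LPGMC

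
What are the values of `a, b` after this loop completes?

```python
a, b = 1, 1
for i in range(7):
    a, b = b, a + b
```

Fibonacci: after 7 iterations
`a, b` takes the values: (1, 1) → (1, 2) → (2, 3) → (3, 5) → (5, 8) → (8, 13) → (13, 21) → (21, 34)

Answer: 21, 34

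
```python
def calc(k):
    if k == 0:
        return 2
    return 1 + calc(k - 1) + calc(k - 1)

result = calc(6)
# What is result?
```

calc(k) = 1 + 2·calc(k-1), calc(0)=2. Closed form: (2+1)·2^6 - 1 = 191.

Answer: 191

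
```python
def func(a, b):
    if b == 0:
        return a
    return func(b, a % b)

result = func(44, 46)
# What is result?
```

func(44, 46) -> func(46, 44) -> func(44, 2) -> func(2, 0) -> 2

Answer: 2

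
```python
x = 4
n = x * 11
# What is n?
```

Trace:
`x = 4` → x = 4
`n = x * 11` → n = 44
So n = 44

Answer: 44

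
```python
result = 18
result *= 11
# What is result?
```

Trace:
`result = 18` → result = 18
`result *= 11` → result = 198
So result = 198

Answer: 198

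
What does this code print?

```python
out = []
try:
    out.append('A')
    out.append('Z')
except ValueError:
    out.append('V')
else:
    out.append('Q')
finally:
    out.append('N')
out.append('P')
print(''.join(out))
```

Execution trace: 'A' (try body) → 'Z' (try body, no exception) → 'Q' (else) → 'N' (finally) → 'P' (after the try/except). Output: AZQNP

Answer: AZQNP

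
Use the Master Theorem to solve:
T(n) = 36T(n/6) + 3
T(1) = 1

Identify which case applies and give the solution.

a=36, b=6, f(n)=3. log_6(36) = 2. Since c=0 < 2, Case 1 applies: T(n) = Θ(n^log_b(a)) = O(n^2).

Answer: O(n^2) - Case 1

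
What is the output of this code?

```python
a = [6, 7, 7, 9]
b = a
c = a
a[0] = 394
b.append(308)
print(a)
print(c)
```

Key concept: multiple aliases.
Step by step:
`a = [6, 7, 7, 9]` → a = [6, 7, 7, 9]
`b = a` → b = [6, 7, 7, 9] (same object as a)
`c = a` → c = [6, 7, 7, 9] (same object as a, b)
`a[0] = 394` → a = [394, 7, 7, 9] (same object as b, c); b = [394, 7, 7, 9] (same object as a, c); c = [394, 7, 7, 9] (same object as a, b)
`b.append(308)` → a = [394, 7, 7, 9, 308] (same object as b, c); b = [394, 7, 7, 9, 308] (same object as a, c); c = [394, 7, 7, 9, 308] (same object as a, b)
`print(a)` → prints [394, 7, 7, 9, 308]
`print(c)` → prints [394, 7, 7, 9, 308]

Answer:
[394, 7, 7, 9, 308]
[394, 7, 7, 9, 308]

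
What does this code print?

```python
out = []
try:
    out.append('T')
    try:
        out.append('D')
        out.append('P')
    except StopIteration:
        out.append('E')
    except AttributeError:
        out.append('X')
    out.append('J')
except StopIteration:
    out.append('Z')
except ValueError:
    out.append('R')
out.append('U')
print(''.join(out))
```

Execution trace: 'T' (try body) → 'D' (inner try body) → 'P' (inner try body, no exception) → 'J' (try body, no exception) → 'U' (after the try/except). Output: TDPJU

Answer: TDPJU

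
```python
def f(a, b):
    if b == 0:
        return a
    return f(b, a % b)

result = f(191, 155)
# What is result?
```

f(191, 155) -> f(155, 36) -> f(36, 11) -> f(11, 3) -> f(3, 2) -> f(2, 1) -> f(1, 0) -> 1

Answer: 1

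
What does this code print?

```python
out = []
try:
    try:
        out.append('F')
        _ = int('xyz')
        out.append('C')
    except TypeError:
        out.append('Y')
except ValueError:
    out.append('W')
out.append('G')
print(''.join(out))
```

Execution trace: 'F' (try body) → 'W' (outer except ValueError) → 'G' (after the try/except). Output: FWG

Answer: FWG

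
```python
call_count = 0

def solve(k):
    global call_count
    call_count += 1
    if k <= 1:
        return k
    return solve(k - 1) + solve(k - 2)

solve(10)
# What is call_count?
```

Calls(k) = 1 + Calls(k-1) + Calls(k-2); Calls(0)=Calls(1)=1. For k=10 this gives 177.

Answer: 177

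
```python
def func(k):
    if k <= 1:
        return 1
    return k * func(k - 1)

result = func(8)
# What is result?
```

func(8) = 8 * 7 * 6 * 5 * 4 * 3 * 2 * 1 = 40320

Answer: 40320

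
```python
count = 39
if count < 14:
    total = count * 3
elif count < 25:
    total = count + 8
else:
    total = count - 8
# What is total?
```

Trace:
`count = 39` → count = 39
`if count < 14: ...` → count < 14 is False, count < 25 is False, take else branch → total = 31
So total = 31

Answer: 31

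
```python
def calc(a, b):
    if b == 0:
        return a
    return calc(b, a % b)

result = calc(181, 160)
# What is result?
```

calc(181, 160) -> calc(160, 21) -> calc(21, 13) -> calc(13, 8) -> calc(8, 5) -> calc(5, 3) -> calc(3, 2) -> calc(2, 1) -> calc(1, 0) -> 1

Answer: 1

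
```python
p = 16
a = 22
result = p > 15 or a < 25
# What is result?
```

Trace:
`p = 16` → p = 16
`a = 22` → a = 22
`result = p > 15 or a < 25` → result = True
So result = True

Answer: True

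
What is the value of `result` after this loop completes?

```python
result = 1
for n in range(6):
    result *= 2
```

2^6 = 64
`result` takes the values: 1 → 2 → 4 → 8 → 16 → 32 → 64

Answer: 64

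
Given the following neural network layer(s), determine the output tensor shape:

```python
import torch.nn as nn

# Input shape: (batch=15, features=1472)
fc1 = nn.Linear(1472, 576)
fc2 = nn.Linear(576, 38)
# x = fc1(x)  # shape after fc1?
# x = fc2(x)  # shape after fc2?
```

Input: (15, 1472) -> after fc1: (15, 576) -> Output: (15, 38)

Answer: (15, 38)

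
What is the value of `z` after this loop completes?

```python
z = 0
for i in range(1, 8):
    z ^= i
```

XOR of 1 to 7
`z` takes the values: 0 → 1 → 3 → 0 → 4 → 1 → 7 → 0

Answer: 0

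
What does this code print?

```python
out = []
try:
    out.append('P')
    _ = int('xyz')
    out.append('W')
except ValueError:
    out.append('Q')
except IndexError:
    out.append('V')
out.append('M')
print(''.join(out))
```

Execution trace: 'P' (try body) → 'Q' (except ValueError) → 'M' (after the try/except). Output: PQM

Answer: PQM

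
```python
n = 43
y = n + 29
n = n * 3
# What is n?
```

Trace:
`n = 43` → n = 43
`y = n + 29` → y = 72
`n = n * 3` → n = 129
So n = 129

Answer: 129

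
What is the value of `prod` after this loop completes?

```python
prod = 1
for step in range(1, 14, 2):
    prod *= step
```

Product of 1, 3, 5, ... up to 13
`prod` takes the values: 1 → 3 → 15 → 105 → 945 → 10395 → 135135

Answer: 135135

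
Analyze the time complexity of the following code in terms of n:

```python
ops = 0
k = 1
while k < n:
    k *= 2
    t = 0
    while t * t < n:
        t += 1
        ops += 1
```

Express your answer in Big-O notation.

Each loop level contributes: log n × √n. Multiplying the contributions gives O(√n log n).

Answer: O(√n log n)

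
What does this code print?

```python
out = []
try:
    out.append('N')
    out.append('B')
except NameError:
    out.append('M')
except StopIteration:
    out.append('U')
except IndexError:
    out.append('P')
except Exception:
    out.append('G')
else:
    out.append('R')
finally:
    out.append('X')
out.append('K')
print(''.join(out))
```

Execution trace: 'N' (try body) → 'B' (try body, no exception) → 'R' (else) → 'X' (finally) → 'K' (after the try/except). Output: NBRXK

Answer: NBRXK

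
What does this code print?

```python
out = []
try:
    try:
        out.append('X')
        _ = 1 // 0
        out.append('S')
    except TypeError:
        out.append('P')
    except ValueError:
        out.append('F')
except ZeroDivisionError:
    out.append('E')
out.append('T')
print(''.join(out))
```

Execution trace: 'X' (try body) → 'E' (outer except ZeroDivisionError) → 'T' (after the try/except). Output: XET

Answer: XET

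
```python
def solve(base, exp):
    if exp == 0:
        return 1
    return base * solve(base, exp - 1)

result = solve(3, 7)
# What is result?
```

solve(3, 7) = 3 * 3 * 3 * 3 * 3 * 3 * 3 = 2187

Answer: 2187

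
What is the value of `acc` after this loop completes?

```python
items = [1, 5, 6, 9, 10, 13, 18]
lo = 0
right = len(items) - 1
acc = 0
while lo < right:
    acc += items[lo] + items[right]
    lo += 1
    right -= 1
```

Sum of pairs from ends
`acc` takes the values: 0 → 19 → 37 → 53

Answer: 53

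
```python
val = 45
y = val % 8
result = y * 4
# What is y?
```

Trace:
`val = 45` → val = 45
`y = val % 8` → y = 5
`result = y * 4` → result = 20
So y = 5

Answer: 5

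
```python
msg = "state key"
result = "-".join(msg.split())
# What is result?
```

Trace:
`msg = "state key"` → msg = 'state key'
`result = "-".join(msg.split())` → result = 'state-key'
So result = 'state-key'

Answer: 'state-key'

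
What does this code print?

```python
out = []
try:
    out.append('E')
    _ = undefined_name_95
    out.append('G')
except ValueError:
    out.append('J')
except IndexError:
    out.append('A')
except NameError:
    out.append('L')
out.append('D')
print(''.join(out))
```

Execution trace: 'E' (try body) → 'L' (except NameError) → 'D' (after the try/except). Output: ELD

Answer: ELD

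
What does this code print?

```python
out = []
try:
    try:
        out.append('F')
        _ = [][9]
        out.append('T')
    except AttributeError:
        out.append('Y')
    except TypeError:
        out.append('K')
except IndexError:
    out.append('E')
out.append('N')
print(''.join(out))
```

Execution trace: 'F' (try body) → 'E' (outer except IndexError) → 'N' (after the try/except). Output: FEN

Answer: FEN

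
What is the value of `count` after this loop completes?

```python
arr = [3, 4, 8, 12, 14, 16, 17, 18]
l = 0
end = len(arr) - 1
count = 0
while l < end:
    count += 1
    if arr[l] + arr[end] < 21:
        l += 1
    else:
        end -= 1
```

Steps to find pair summing to 21
`count` takes the values: 0 → 1 → 2 → 3 → 4 → 5 → 6 → 7

Answer: 7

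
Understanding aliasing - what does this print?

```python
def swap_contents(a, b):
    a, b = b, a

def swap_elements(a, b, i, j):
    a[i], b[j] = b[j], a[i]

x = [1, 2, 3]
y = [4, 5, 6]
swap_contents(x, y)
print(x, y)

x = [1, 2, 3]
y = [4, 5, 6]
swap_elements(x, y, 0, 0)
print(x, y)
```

Key concept: parameter rebinding vs mutation.
Step by step:
`x = [1, 2, 3]` → x = [1, 2, 3]
`y = [4, 5, 6]` → y = [4, 5, 6]
`swap_contents(x, y)` → no visible change to tracked variables
`print(x, y)` → prints [1, 2, 3] [4, 5, 6]
`x = [1, 2, 3]` → x = [1, 2, 3]
`y = [4, 5, 6]` → y = [4, 5, 6]
`swap_elements(x, y, 0, 0)` → x = [4, 2, 3]; y = [1, 5, 6]
`print(x, y)` → prints [4, 2, 3] [1, 5, 6]

Answer:
[1, 2, 3] [4, 5, 6]
[4, 2, 3] [1, 5, 6]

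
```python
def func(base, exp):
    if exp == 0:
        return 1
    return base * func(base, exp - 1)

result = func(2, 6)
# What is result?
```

func(2, 6) = 2 * 2 * 2 * 2 * 2 * 2 = 64

Answer: 64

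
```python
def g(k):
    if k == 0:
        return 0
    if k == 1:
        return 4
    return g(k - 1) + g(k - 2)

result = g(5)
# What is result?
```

Build up from base cases: g(0)=0, g(1)=4, g(2)=4, g(3)=8, g(4)=12, g(5)=20

Answer: 20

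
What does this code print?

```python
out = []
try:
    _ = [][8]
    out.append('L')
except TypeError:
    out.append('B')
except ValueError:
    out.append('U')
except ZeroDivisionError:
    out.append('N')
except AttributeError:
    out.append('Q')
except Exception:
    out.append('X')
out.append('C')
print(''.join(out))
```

Execution trace: 'X' (except Exception) → 'C' (after the try/except). Output: XC

Answer: XC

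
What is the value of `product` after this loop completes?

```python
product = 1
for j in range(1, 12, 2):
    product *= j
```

Product of 1, 3, 5, ... up to 11
`product` takes the values: 1 → 3 → 15 → 105 → 945 → 10395

Answer: 10395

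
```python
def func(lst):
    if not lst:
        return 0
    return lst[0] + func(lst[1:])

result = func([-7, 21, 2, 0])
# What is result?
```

(-7) + 21 + 2 + 0 + 0 = 16

Answer: 16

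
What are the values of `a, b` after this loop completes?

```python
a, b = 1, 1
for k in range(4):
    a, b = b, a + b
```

Fibonacci: after 4 iterations
`a, b` takes the values: (1, 1) → (1, 2) → (2, 3) → (3, 5) → (5, 8)

Answer: 5, 8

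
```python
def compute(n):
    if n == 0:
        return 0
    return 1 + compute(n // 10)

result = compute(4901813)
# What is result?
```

Count of digits of 4901813: 7

Answer: 7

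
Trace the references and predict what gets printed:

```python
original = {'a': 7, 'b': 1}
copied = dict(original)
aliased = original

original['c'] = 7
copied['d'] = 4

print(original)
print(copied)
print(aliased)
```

Key concept: dict() creates copy, assignment creates alias.
Step by step:
`original = {'a': 7, 'b': 1}` → original = {'a': 7, 'b': 1}
`copied = dict(original)` → copied = {'a': 7, 'b': 1}
`aliased = original` → aliased = {'a': 7, 'b': 1} (same object as original)
`original['c'] = 7` → original = {'a': 7, 'b': 1, 'c': 7} (same object as aliased); aliased = {'a': 7, 'b': 1, 'c': 7} (same object as original)
`copied['d'] = 4` → copied = {'a': 7, 'b': 1, 'd': 4}
`print(original)` → prints {'a': 7, 'b': 1, 'c': 7}
`print(copied)` → prints {'a': 7, 'b': 1, 'd': 4}
`print(aliased)` → prints {'a': 7, 'b': 1, 'c': 7}

Answer:
{'a': 7, 'b': 1, 'c': 7}
{'a': 7, 'b': 1, 'd': 4}
{'a': 7, 'b': 1, 'c': 7}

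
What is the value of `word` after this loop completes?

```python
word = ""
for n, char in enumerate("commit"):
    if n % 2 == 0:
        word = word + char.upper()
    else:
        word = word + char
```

Uppercase even positions in 'commit'
`word` takes the values: "" → "C" → "Co" → "CoM" → "CoMm" → "CoMmI" → "CoMmIt"

Answer: "CoMmIt"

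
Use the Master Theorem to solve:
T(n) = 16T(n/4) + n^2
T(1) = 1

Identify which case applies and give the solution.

a=16, b=4, f(n)=n^2. log_4(16) = 2. Since c=2 = 2, Case 2 applies: T(n) = Θ(n^log_b(a) · log n) = O(n^2 log n).

Answer: O(n^2 log n) - Case 2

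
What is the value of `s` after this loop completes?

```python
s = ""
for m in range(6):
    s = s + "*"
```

Repeat '*' 6 times
`s` takes the values: "" → "*" → "**" → "***" → "****" → "*****" → "******"

Answer: "******"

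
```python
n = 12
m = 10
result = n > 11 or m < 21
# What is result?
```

Trace:
`n = 12` → n = 12
`m = 10` → m = 10
`result = n > 11 or m < 21` → result = True
So result = True

Answer: True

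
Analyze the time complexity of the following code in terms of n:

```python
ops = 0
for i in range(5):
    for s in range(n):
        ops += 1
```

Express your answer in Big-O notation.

Each loop level contributes: 1 × n. Multiplying the contributions gives O(n).

Answer: O(n)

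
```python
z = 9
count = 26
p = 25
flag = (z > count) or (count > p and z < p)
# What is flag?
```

Trace:
`z = 9` → z = 9
`count = 26` → count = 26
`p = 25` → p = 25
`flag = (z > count) or (count > p and z < p)` → flag = True
So flag = True

Answer: True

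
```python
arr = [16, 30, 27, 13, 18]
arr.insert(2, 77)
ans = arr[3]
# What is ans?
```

Trace:
`arr = [16, 30, 27, 13, 18]` → arr = [16, 30, 27, 13, 18]
`arr.insert(2, 77)` → arr = [16, 30, 77, 27, 13, 18]
`ans = arr[3]` → ans = 27
So ans = 27

Answer: 27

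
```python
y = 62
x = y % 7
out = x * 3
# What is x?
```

Trace:
`y = 62` → y = 62
`x = y % 7` → x = 6
`out = x * 3` → out = 18
So x = 6

Answer: 6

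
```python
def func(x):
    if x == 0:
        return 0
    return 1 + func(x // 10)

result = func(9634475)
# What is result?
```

Count of digits of 9634475: 7

Answer: 7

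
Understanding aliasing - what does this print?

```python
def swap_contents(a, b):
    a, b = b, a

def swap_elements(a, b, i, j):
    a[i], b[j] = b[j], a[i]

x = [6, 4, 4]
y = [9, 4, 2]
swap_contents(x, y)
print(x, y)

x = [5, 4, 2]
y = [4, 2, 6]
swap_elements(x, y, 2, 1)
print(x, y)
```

Key concept: parameter rebinding vs mutation.
Step by step:
`x = [6, 4, 4]` → x = [6, 4, 4]
`y = [9, 4, 2]` → y = [9, 4, 2]
`swap_contents(x, y)` → no visible change to tracked variables
`print(x, y)` → prints [6, 4, 4] [9, 4, 2]
`x = [5, 4, 2]` → x = [5, 4, 2]
`y = [4, 2, 6]` → y = [4, 2, 6]
`swap_elements(x, y, 2, 1)` → no visible change to tracked variables
`print(x, y)` → prints [5, 4, 2] [4, 2, 6]

Answer:
[6, 4, 4] [9, 4, 2]
[5, 4, 2] [4, 2, 6]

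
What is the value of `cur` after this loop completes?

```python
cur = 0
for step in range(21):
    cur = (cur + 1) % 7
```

Increment mod 7, 21 times = 0
`cur` takes the values: 0 → 1 → 2 → 3 → 4 → 5 → 6 → 0 → 1 → 2 → 3 → 4 → 5 → 6 → 0 → 1 → 2 → 3 → 4 → 5 → 6 → 0

Answer: 0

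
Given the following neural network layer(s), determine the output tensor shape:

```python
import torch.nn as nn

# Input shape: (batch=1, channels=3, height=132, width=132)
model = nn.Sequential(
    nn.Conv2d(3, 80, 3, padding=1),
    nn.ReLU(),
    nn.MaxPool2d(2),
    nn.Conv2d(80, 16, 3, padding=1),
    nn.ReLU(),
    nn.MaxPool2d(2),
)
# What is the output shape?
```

Input: (1, 3, 132, 132) -> after first Conv2d: (1, 80, 132, 132) -> after first MaxPool2d: (1, 80, 66, 66) -> after second Conv2d: (1, 16, 66, 66) -> Output: (1, 16, 33, 33)

Answer: (1, 16, 33, 33)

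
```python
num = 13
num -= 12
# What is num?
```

Trace:
`num = 13` → num = 13
`num -= 12` → num = 1
So num = 1

Answer: 1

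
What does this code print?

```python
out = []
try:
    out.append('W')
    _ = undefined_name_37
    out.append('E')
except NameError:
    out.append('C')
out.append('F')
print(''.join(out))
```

Execution trace: 'W' (try body) → 'C' (except NameError) → 'F' (after the try/except). Output: WCF

Answer: WCF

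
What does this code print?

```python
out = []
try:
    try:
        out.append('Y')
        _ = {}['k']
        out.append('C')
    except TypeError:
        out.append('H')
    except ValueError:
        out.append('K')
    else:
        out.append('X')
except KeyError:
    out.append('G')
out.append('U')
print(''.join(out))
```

Execution trace: 'Y' (try body) → 'G' (outer except KeyError) → 'U' (after the try/except). Output: YGU

Answer: YGU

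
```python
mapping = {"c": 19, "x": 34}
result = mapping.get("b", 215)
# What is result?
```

Trace:
`mapping = {"c": 19, "x": 34}` → mapping = {'c': 19, 'x': 34}
`result = mapping.get("b", 215)` → result = 215
So result = 215

Answer: 215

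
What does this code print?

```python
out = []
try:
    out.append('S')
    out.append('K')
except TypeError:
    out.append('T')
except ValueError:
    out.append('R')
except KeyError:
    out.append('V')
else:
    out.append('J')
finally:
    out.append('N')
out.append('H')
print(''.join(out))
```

Execution trace: 'S' (try body) → 'K' (try body, no exception) → 'J' (else) → 'N' (finally) → 'H' (after the try/except). Output: SKJNH

Answer: SKJNH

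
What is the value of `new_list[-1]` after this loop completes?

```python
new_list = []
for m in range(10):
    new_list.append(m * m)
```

Last element of squares 0 to 9
`new_list` takes the values: [] → [0] → [0, 1] → [0, 1, 4] → [0, 1, 4, 9] → [0, 1, 4, 9, 16] → [0, 1, 4, 9, 16, 25] → [0, 1, 4, 9, 16, 25, 36] → [0, 1, 4, 9, 16, 25, 36, 49] → [0, 1, 4, 9, 16, 25, 36, 49, 64] → [0, 1, 4, 9, 16, 25, 36, 49, 64, 81]
So `new_list[-1]` = 81

Answer: 81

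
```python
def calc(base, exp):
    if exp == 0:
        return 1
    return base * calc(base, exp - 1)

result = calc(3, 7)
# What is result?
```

calc(3, 7) = 3 * 3 * 3 * 3 * 3 * 3 * 3 = 2187

Answer: 2187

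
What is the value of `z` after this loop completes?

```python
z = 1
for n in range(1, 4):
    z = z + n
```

Start at 1, add 1 through 3
`z` takes the values: 1 → 2 → 4 → 7

Answer: 7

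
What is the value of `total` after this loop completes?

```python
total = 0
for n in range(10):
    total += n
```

Sum of 0 to 9 = 45
`total` takes the values: 0 → 1 → 3 → 6 → 10 → 15 → 21 → 28 → 36 → 45

Answer: 45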